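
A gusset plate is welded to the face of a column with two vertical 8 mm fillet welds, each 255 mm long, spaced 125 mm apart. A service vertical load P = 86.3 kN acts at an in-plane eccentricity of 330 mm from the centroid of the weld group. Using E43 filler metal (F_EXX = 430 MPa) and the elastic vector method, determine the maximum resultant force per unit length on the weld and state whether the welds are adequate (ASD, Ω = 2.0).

f_max ≈ 937 N/mm; NOT adequate

Total weld length L_w = 510 mm. Treat welds as unit-width lines.
Polar moment about centroid: J = 2[d³/12 + d(b/2)²] = 2[255³/12 + 255×62.5²] = 4756000 mm³.
Direct shear f_v = P/L_w = 86.3×10³ / 510 = 169.2 N/mm (vertical).
Torsion M = P·e = 86.3×10³ × 330 = 28479000 N·mm.
Critical point at (x, y) = (62.5, 127.5) from centroid. f_tx = M·y/J = 763.5 N/mm; f_ty = M·x/J = 374.3 N/mm.
Resultant f_max = √[f_tx² + (f_v + f_ty)²] = √[763.5² + (169.2 + 374.3)²] = 937.2 N/mm.
Capacity per unit length: r_n/Ω = (1/2.0) × 0.6 × 430 × (0.707 × 8) = 729.6 N/mm.
937.2 > 729.6 → NOT adequate.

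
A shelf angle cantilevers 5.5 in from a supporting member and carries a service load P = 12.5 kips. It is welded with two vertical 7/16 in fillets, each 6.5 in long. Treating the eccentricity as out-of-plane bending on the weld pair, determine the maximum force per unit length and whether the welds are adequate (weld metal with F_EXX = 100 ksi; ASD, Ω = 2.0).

L_w = 2 × 6.5 = 13 in; section modulus (unit throat) S = 2 × L²/6 = 14.08 in².
Direct shear f_v = P/L_w = 12.5/13 = 0.9615 kip/in.
Moment M = P × e = 12.5 × 5.5 = 68.75 kip·in; bending f_b = M/S = 4.882 kip/in.
f_max = √(f_v² + f_b²) = √(0.9615² + 4.882²) = 4.975 kip/in.
r_n/Ω = (1/2.0) × 0.6 × 100 × (0.707 × 0.4375) = 9.279 kip/in → adequate.

f_max ≈ 4.98 kip/in; adequate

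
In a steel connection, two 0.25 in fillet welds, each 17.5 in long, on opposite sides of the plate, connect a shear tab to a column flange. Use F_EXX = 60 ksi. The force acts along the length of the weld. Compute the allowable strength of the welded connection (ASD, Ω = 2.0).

Effective throat t_e = 0.707 × 0.25 = 0.1767 in.
Total length L = 35 in; A_we = 0.1767 × 35 = 6.186 in².
F_nw = 0.6 F_EXX = 0.6 × 60 = 36 ksi.
R_n = 36 × 6.186 = 222.7 kip; R_n/Ω = 222.7/2.0 = 111.4 kip.

R_n/Ω ≈ 111 kip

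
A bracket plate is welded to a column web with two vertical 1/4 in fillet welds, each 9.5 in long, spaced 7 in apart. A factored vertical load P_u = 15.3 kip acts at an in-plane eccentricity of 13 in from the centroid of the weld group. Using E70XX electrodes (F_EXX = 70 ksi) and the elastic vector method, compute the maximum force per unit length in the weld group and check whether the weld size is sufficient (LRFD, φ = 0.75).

Total weld length L_w = 19 in. Treat welds as unit-width lines.
Polar moment about centroid: J = 2[d³/12 + d(b/2)²] = 2[9.5³/12 + 9.5×3.5²] = 375.6 in³.
Direct shear f_v = P/L_w = 15.3 / 19 = 0.8053 kip/in (vertical).
Torsion M = P·e = 15.3 × 13 = 198.9 kip·in.
Critical point at (x, y) = (3.5, 4.75) from centroid. f_tx = M·y/J = 2.515 kip/in; f_ty = M·x/J = 1.853 kip/in.
Resultant f_max = √[f_tx² + (f_v + f_ty)²] = √[2.515² + (0.8053 + 1.853)²] = 3.66 kip/in.
Capacity per unit length: φr_n = 0.75 × 0.6 × 70 × (0.707 × 0.25) = 5.568 kip/in.
3.66 ≤ 5.568 → adequate.

f_max ≈ 3.66 kip/in; adequate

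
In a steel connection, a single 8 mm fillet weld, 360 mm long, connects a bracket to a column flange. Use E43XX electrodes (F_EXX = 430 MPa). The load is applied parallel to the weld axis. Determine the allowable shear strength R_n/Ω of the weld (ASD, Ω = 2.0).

Effective throat t_e = 0.707 × 8 = 5.656 mm.
Total length L = 360 mm; A_we = 5.656 × 360 = 2036 mm².
F_nw = 0.6 F_EXX = 0.6 × 430 = 258 MPa.
R_n = 258 × 2036 × 10⁻³ = 525.3 kN; R_n/Ω = 525.3/2.0 = 262.7 kN.

R_n/Ω ≈ 263 kN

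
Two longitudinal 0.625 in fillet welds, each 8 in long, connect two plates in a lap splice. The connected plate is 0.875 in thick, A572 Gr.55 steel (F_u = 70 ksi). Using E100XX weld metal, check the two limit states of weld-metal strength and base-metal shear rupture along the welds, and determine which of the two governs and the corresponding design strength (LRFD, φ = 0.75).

E100XX → F_EXX = 100 ksi.
t_e = 0.707 × 0.625 = 0.4419 in; L = 16 in.
Weld metal: φR_n = 0.75 × 0.6 × 100 × 0.4419 × 16 = 318.1 kips.
Base metal (shear rupture): φR_n = 0.75 × 0.6 × 70 × 0.875 × 16 = 441 kips.
Governing: weld metal.

φR_n ≈ 318 kips (weld metal governs)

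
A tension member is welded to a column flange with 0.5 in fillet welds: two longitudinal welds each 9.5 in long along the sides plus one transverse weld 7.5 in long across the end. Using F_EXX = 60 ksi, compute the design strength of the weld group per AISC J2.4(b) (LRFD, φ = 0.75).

t_e = 0.707 × 0.5 = 0.3535 in.
R_nwl = 0.6 × 60 × 0.3535 × 19 = 241.8 kip (longitudinal, 2 welds).
R_nwt = 0.6 × 60 × 0.3535 × 7.5 = 95.44 kip (transverse, base value).
(i) R_nwl + R_nwt = 337.2 kip; (ii) 0.85 R_nwl + 1.5 R_nwt = 348.7 kip.
R_n = max = 348.7 kip [governs: (ii)]; φR_n = 261.5 kip.

φR_n ≈ 262 kip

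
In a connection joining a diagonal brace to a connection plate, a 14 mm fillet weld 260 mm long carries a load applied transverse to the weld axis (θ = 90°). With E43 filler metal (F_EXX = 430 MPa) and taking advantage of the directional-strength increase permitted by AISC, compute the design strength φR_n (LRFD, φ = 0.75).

t_e = 0.707 × 14 = 9.898 mm; A_we = 9.898 × 260 = 2573 mm².
Directional factor: 1.0 + 0.5 sin^1.5(90°) = 1.5.
F_nw = 0.6 × 430 × 1.5 = 387 MPa.
φR_n = 0.75 × 387 × 2573 × 10⁻³ = 747 kN.

φR_n ≈ 747 kN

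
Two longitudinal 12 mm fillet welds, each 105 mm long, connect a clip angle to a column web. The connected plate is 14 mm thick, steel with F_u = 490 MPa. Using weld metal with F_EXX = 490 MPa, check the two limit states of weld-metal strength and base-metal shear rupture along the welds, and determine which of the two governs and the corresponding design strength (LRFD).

φR_n ≈ 393 kN (weld metal governs)

t_e = 0.707 × 12 = 8.484 mm; L = 210 mm.
Weld metal: φR_n = 0.75 × 0.6 × 490 × 8.484 × 210 × 10⁻³ = 392.9 kN.
Base metal (shear rupture): φR_n = 0.75 × 0.6 × 490 × 14 × 210 × 10⁻³ = 648.3 kN.
Governing: weld metal.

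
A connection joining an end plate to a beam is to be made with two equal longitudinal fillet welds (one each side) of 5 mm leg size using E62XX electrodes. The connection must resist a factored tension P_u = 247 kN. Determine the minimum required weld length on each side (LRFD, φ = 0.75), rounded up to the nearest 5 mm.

L = 130 mm on each side

E62XX → F_EXX = 620 MPa.
Throat t_e = 0.707 × 5 = 3.535 mm.
φr_n = 0.75 × 0.6 × 620 × 3.535 × 10⁻³ = 0.9863 kN/mm.
L_req = P_u / φr_n = 247 / 0.9863 = 250.4 mm total.
Per side: 250.4 / 2 = 125.2 mm.
Round up → use L = 130 mm on each side.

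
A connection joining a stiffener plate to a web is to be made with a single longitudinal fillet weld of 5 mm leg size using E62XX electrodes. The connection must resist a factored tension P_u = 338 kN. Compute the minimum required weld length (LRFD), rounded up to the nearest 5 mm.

E62XX → F_EXX = 620 MPa.
Throat t_e = 0.707 × 5 = 3.535 mm.
φr_n = 0.75 × 0.6 × 620 × 3.535 × 10⁻³ = 0.9863 kN/mm.
L_req = P_u / φr_n = 338 / 0.9863 = 342.7 mm total.
Round up → use L = 345 mm.

L = 345 mm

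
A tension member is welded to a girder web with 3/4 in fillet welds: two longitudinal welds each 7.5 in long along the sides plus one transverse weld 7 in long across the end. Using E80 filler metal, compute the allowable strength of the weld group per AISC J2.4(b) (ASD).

E80XX → F_EXX = 80 ksi.
t_e = 0.707 × 0.75 = 0.5302 in.
R_nwl = 0.6 × 80 × 0.5302 × 15 = 381.8 kip (longitudinal, 2 welds).
R_nwt = 0.6 × 80 × 0.5302 × 7 = 178.2 kip (transverse, base value).
(i) R_nwl + R_nwt = 559.9 kip; (ii) 0.85 R_nwl + 1.5 R_nwt = 591.8 kip.
R_n = max = 591.8 kip [governs: (ii)]; R_n/Ω = 295.9 kip.

R_n/Ω ≈ 296 kip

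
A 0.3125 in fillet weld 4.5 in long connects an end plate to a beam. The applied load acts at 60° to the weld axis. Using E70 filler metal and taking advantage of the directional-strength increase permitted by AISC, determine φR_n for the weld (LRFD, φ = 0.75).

E70XX → F_EXX = 70 ksi.
t_e = 0.707 × 0.3125 = 0.2209 in; A_we = 0.2209 × 4.5 = 0.9942 in².
Directional factor: 1.0 + 0.5 sin^1.5(60°) = 1.403.
F_nw = 0.6 × 70 × 1.403 = 58.92 ksi.
φR_n = 0.75 × 58.92 × 0.9942 = 43.94 kip.

φR_n ≈ 43.9 kip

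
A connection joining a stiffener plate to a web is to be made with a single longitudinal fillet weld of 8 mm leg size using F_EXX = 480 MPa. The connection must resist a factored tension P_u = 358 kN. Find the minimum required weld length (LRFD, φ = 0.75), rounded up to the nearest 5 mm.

Throat t_e = 0.707 × 8 = 5.656 mm.
φr_n = 0.75 × 0.6 × 480 × 5.656 × 10⁻³ = 1.222 kN/mm.
L_req = P_u / φr_n = 358 / 1.222 = 293 mm total.
Round up → use L = 295 mm.

L = 295 mm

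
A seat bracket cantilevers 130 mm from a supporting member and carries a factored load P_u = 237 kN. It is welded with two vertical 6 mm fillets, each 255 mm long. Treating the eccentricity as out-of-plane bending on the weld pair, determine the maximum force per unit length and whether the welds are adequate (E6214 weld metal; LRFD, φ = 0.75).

f_max ≈ 1500 N/mm; NOT adequate

E62XX → F_EXX = 620 MPa.
L_w = 2 × 255 = 510 mm; section modulus (unit throat) S = 2 × L²/6 = 21680 mm².
Direct shear f_v = P/L_w = 237×10³/510 = 464.7 N/mm.
Moment M = P × e = 237×10³ × 130 = 30810000 N·mm; bending f_b = M/S = 1421 N/mm.
f_max = √(f_v² + f_b²) = √(464.7² + 1421²) = 1495 N/mm.
φr_n = 0.75 × 0.6 × 620 × (0.707 × 6) = 1184 N/mm → NOT adequate.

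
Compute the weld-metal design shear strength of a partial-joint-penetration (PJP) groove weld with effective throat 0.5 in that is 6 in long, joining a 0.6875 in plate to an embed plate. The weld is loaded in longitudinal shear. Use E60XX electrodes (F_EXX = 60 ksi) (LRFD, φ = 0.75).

φR_n ≈ 81 kips

Effective throat (given) t_e = 0.5 in.
A_we = 0.5 × 6 = 3 in².
F_nw = 0.6 F_EXX = 36 ksi.
φR_n = 0.75 × 36 × 3 = 81 kips.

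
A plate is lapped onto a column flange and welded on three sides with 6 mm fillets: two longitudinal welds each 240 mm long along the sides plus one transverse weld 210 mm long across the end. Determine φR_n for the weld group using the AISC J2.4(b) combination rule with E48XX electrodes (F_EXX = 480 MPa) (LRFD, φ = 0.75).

φR_n ≈ 662 kN

t_e = 0.707 × 6 = 4.242 mm.
R_nwl = 0.6 × 480 × 4.242 × 480 × 10⁻³ = 586.4 kN (longitudinal, 2 welds).
R_nwt = 0.6 × 480 × 4.242 × 210 × 10⁻³ = 256.6 kN (transverse, base value).
(i) R_nwl + R_nwt = 843 kN; (ii) 0.85 R_nwl + 1.5 R_nwt = 883.3 kN.
R_n = max = 883.3 kN [governs: (ii)]; φR_n = 662.5 kN.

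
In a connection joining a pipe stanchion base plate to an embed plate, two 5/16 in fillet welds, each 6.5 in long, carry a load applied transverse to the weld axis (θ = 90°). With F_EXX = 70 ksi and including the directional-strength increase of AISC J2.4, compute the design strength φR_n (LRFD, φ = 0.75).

t_e = 0.707 × 0.3125 = 0.2209 in; A_we = 0.2209 × 13 = 2.872 in².
Directional factor: 1.0 + 0.5 sin^1.5(90°) = 1.5.
F_nw = 0.6 × 70 × 1.5 = 63 ksi.
φR_n = 0.75 × 63 × 2.872 = 135.7 kips.

φR_n ≈ 136 kips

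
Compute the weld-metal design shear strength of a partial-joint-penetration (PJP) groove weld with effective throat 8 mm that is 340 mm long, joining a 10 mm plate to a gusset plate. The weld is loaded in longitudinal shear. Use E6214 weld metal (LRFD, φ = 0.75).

φR_n ≈ 759 kN

E62XX → F_EXX = 620 MPa.
Effective throat (given) t_e = 8 mm.
A_we = 8 × 340 = 2720 mm².
F_nw = 0.6 F_EXX = 372 MPa.
φR_n = 0.75 × 372 × 2720 × 10⁻³ = 758.9 kN.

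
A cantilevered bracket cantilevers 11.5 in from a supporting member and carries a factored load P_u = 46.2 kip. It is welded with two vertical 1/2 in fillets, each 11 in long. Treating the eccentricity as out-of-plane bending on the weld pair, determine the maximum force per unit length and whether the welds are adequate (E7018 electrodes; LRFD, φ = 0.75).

f_max ≈ 13.3 kip/in; NOT adequate

E70XX → F_EXX = 70 ksi.
L_w = 2 × 11 = 22 in; section modulus (unit throat) S = 2 × L²/6 = 40.33 in².
Direct shear f_v = P/L_w = 46.2/22 = 2.1 kip/in.
Moment M = P × e = 46.2 × 11.5 = 531.3 kip·in; bending f_b = M/S = 13.17 kip/in.
f_max = √(f_v² + f_b²) = √(2.1² + 13.17²) = 13.34 kip/in.
φr_n = 0.75 × 0.6 × 70 × (0.707 × 0.5) = 11.14 kip/in → NOT adequate.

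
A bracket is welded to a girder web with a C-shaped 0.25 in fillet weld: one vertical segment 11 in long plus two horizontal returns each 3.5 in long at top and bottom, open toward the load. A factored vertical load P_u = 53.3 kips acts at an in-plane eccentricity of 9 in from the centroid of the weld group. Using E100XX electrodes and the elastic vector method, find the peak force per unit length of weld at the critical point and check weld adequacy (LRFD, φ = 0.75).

f_max ≈ 10.3 kip/in; NOT adequate

E100XX → F_EXX = 100 ksi.
Total weld length L_w = 18 in. Treat welds as unit-width lines.
Centroid: x̄ = 2×3.5×1.75 / 18 = 0.6806 in from the vertical weld.
Polar moment about centroid: J = I_x + I_y = [11³/12 + 2×3.5×5.5²] + [11×0.6806² + 2(3.5³/12 + 3.5×1.069²)] = 342.9 in³.
Direct shear f_v = P/L_w = 53.3 / 18 = 2.961 kip/in (vertical).
Torsion M = P·e = 53.3 × 9 = 479.7 kip·in.
Critical point at (x, y) = (2.819, 5.5) from centroid. f_tx = M·y/J = 7.694 kip/in; f_ty = M·x/J = 3.944 kip/in.
Resultant f_max = √[f_tx² + (f_v + f_ty)²] = √[7.694² + (2.961 + 3.944)²] = 10.34 kip/in.
Capacity per unit length: φr_n = 0.75 × 0.6 × 100 × (0.707 × 0.25) = 7.954 kip/in.
10.34 > 7.954 → NOT adequate.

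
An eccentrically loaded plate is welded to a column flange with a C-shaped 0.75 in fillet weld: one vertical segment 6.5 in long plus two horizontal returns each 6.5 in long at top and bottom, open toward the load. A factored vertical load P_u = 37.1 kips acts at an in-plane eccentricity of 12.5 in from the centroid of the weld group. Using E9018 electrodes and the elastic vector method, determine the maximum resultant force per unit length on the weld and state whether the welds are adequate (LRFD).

E90XX → F_EXX = 90 ksi.
Total weld length L_w = 19.5 in. Treat welds as unit-width lines.
Centroid: x̄ = 2×6.5×3.25 / 19.5 = 2.167 in from the vertical weld.
Polar moment about centroid: J = I_x + I_y = [6.5³/12 + 2×6.5×3.25²] + [6.5×2.167² + 2(6.5³/12 + 6.5×1.083²)] = 251.7 in³.
Direct shear f_v = P/L_w = 37.1 / 19.5 = 1.903 kip/in (vertical).
Torsion M = P·e = 37.1 × 12.5 = 463.75 kip·in.
Critical point at (x, y) = (4.333, 3.25) from centroid. f_tx = M·y/J = 5.987 kip/in; f_ty = M·x/J = 7.983 kip/in.
Resultant f_max = √[f_tx² + (f_v + f_ty)²] = √[5.987² + (1.903 + 7.983)²] = 11.56 kip/in.
Capacity per unit length: φr_n = 0.75 × 0.6 × 90 × (0.707 × 0.75) = 21.48 kip/in.
11.56 ≤ 21.48 → adequate.

f_max ≈ 11.6 kip/in; adequate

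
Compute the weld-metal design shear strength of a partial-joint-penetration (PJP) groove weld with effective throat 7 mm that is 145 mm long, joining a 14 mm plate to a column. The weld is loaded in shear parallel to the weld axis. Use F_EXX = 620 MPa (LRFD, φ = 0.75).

Effective throat (given) t_e = 7 mm.
A_we = 7 × 145 = 1015 mm².
F_nw = 0.6 F_EXX = 372 MPa.
φR_n = 0.75 × 372 × 1015 × 10⁻³ = 283.2 kN.

φR_n ≈ 283 kN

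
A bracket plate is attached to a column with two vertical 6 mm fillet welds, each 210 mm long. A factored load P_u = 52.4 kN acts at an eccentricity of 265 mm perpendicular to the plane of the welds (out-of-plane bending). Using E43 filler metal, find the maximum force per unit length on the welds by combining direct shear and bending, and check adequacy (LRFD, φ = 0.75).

f_max ≈ 953 N/mm; NOT adequate

E43XX → F_EXX = 430 MPa.
L_w = 2 × 210 = 420 mm; section modulus (unit throat) S = 2 × L²/6 = 14700 mm².
Direct shear f_v = P/L_w = 52.4×10³/420 = 124.8 N/mm.
Moment M = P × e = 52.4×10³ × 265 = 13886000 N·mm; bending f_b = M/S = 944.6 N/mm.
f_max = √(f_v² + f_b²) = √(124.8² + 944.6²) = 952.8 N/mm.
φr_n = 0.75 × 0.6 × 430 × (0.707 × 6) = 820.8 N/mm → NOT adequate.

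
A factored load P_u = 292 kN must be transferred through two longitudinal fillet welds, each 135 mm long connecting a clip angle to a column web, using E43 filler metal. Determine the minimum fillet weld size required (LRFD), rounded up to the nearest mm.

w = 8 mm

E43XX → F_EXX = 430 MPa.
Total weld length L = 270 mm.
Required throat t_e = P_u / (φ × 0.6 F_EXX × L) = 292 / (0.75 × 0.6 × 430 × 270 × 10⁻³) = 5.589 mm.
Required leg w = t_e / 0.707 = 7.905 mm → use 8 mm.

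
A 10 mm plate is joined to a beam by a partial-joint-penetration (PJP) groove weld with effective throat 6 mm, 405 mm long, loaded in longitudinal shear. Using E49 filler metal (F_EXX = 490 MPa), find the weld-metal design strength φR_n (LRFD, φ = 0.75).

φR_n ≈ 536 kN

Effective throat (given) t_e = 6 mm.
A_we = 6 × 405 = 2430 mm².
F_nw = 0.6 F_EXX = 294 MPa.
φR_n = 0.75 × 294 × 2430 × 10⁻³ = 535.8 kN.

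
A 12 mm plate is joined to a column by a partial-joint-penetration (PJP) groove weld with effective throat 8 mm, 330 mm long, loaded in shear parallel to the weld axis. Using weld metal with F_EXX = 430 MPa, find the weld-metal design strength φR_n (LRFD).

φR_n ≈ 511 kN

Effective throat (given) t_e = 8 mm.
A_we = 8 × 330 = 2640 mm².
F_nw = 0.6 F_EXX = 258 MPa.
φR_n = 0.75 × 258 × 2640 × 10⁻³ = 510.8 kN.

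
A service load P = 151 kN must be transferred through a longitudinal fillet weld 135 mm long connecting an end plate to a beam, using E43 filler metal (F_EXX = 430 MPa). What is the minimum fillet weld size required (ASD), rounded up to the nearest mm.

w = 13 mm

Total weld length L = 135 mm.
Required throat t_e = P × Ω / (0.6 F_EXX × L) = 151 × 2.0 / (0.6 × 430 × 135 × 10⁻³) = 8.671 mm.
Required leg w = t_e / 0.707 = 12.26 mm → use 13 mm.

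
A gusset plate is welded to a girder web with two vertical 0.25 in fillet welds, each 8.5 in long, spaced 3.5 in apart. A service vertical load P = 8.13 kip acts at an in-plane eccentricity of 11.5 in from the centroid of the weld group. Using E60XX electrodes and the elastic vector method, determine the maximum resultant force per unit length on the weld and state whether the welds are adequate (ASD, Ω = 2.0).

E60XX → F_EXX = 60 ksi.
Total weld length L_w = 17 in. Treat welds as unit-width lines.
Polar moment about centroid: J = 2[d³/12 + d(b/2)²] = 2[8.5³/12 + 8.5×1.75²] = 154.4 in³.
Direct shear f_v = P/L_w = 8.13 / 17 = 0.4782 kip/in (vertical).
Torsion M = P·e = 8.13 × 11.5 = 93.495 kip·in.
Critical point at (x, y) = (1.75, 4.25) from centroid. f_tx = M·y/J = 2.573 kip/in; f_ty = M·x/J = 1.06 kip/in.
Resultant f_max = √[f_tx² + (f_v + f_ty)²] = √[2.573² + (0.4782 + 1.06)²] = 2.998 kip/in.
Capacity per unit length: r_n/Ω = (1/2.0) × 0.6 × 60 × (0.707 × 0.25) = 3.181 kip/in.
2.998 ≤ 3.181 → adequate.

f_max ≈ 3 kip/in; adequate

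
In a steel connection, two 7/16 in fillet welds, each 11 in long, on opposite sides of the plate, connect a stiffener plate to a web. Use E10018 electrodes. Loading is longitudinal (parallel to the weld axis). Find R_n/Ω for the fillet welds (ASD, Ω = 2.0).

R_n/Ω ≈ 204 kips

E100XX → F_EXX = 100 ksi.
Effective throat t_e = 0.707 × 0.4375 = 0.3093 in.
Total length L = 22 in; A_we = 0.3093 × 22 = 6.805 in².
F_nw = 0.6 F_EXX = 0.6 × 100 = 60 ksi.
R_n = 60 × 6.805 = 408.3 kips; R_n/Ω = 408.3/2.0 = 204.1 kips.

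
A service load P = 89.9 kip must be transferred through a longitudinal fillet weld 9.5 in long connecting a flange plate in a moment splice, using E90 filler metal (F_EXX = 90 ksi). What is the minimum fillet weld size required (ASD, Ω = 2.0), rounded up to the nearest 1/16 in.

w = 1/2 in

Total weld length L = 9.5 in.
Required throat t_e = P × Ω / (0.6 F_EXX × L) = 89.9 × 2.0 / (0.6 × 90 × 9.5) = 0.3505 in.
Required leg w = t_e / 0.707 = 0.4957 in → use 1/2 in.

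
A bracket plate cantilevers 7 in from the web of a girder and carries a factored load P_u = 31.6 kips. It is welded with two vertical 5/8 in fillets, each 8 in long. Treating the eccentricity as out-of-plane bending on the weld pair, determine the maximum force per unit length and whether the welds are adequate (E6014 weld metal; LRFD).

E60XX → F_EXX = 60 ksi.
L_w = 2 × 8 = 16 in; section modulus (unit throat) S = 2 × L²/6 = 21.33 in².
Direct shear f_v = P/L_w = 31.6/16 = 1.975 kip/in.
Moment M = P × e = 31.6 × 7 = 221.2 kip·in; bending f_b = M/S = 10.37 kip/in.
f_max = √(f_v² + f_b²) = √(1.975² + 10.37²) = 10.56 kip/in.
φr_n = 0.75 × 0.6 × 60 × (0.707 × 0.625) = 11.93 kip/in → adequate.

f_max ≈ 10.6 kip/in; adequate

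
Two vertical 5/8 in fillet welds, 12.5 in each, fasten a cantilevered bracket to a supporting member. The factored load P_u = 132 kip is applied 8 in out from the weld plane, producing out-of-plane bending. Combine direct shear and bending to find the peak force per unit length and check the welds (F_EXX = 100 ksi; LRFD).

L_w = 2 × 12.5 = 25 in; section modulus (unit throat) S = 2 × L²/6 = 52.08 in².
Direct shear f_v = P/L_w = 132/25 = 5.28 kip/in.
Moment M = P × e = 132 × 8 = 1056 kip·in; bending f_b = M/S = 20.28 kip/in.
f_max = √(f_v² + f_b²) = √(5.28² + 20.28²) = 20.95 kip/in.
φr_n = 0.75 × 0.6 × 100 × (0.707 × 0.625) = 19.88 kip/in → NOT adequate.

f_max ≈ 21 kip/in; NOT adequate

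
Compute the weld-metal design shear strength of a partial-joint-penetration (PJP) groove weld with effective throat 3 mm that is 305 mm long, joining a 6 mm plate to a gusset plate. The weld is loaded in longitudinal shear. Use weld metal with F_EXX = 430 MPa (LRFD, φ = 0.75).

Effective throat (given) t_e = 3 mm.
A_we = 3 × 305 = 915 mm².
F_nw = 0.6 F_EXX = 258 MPa.
φR_n = 0.75 × 258 × 915 × 10⁻³ = 177.1 kN.

φR_n ≈ 177 kN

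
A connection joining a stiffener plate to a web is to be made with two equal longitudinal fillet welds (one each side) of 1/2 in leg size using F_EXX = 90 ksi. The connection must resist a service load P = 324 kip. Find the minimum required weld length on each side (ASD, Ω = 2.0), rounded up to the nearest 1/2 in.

L = 17 in on each side

Throat t_e = 0.707 × 0.5 = 0.3535 in.
r_n/Ω = (0.6 × 90 × 0.3535) / 2.0 = 9.544 kip/in.
L_req = P / (r_n/Ω) = 324 / 9.544 = 33.95 in total.
Per side: 33.95 / 2 = 16.97 in.
Round up → use L = 17 in on each side.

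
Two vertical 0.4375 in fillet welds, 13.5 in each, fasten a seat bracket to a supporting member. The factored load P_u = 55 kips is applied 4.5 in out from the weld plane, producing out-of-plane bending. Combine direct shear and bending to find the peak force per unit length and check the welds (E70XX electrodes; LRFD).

f_max ≈ 4.55 kip/in; adequate

E70XX → F_EXX = 70 ksi.
L_w = 2 × 13.5 = 27 in; section modulus (unit throat) S = 2 × L²/6 = 60.75 in².
Direct shear f_v = P/L_w = 55/27 = 2.037 kip/in.
Moment M = P × e = 55 × 4.5 = 247.5 kip·in; bending f_b = M/S = 4.074 kip/in.
f_max = √(f_v² + f_b²) = √(2.037² + 4.074²) = 4.555 kip/in.
φr_n = 0.75 × 0.6 × 70 × (0.707 × 0.4375) = 9.743 kip/in → adequate.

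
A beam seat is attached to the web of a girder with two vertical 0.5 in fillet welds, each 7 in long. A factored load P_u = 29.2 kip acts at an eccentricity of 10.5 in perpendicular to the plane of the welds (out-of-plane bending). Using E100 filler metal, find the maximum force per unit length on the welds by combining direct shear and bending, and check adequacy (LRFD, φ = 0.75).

E100XX → F_EXX = 100 ksi.
L_w = 2 × 7 = 14 in; section modulus (unit throat) S = 2 × L²/6 = 16.33 in².
Direct shear f_v = P/L_w = 29.2/14 = 2.086 kip/in.
Moment M = P × e = 29.2 × 10.5 = 306.6 kip·in; bending f_b = M/S = 18.77 kip/in.
f_max = √(f_v² + f_b²) = √(2.086² + 18.77²) = 18.89 kip/in.
φr_n = 0.75 × 0.6 × 100 × (0.707 × 0.5) = 15.91 kip/in → NOT adequate.

f_max ≈ 18.9 kip/in; NOT adequate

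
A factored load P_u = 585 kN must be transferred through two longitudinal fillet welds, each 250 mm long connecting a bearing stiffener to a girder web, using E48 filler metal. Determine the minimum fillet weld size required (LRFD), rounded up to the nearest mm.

w = 8 mm

E48XX → F_EXX = 480 MPa.
Total weld length L = 500 mm.
Required throat t_e = P_u / (φ × 0.6 F_EXX × L) = 585 / (0.75 × 0.6 × 480 × 500 × 10⁻³) = 5.417 mm.
Required leg w = t_e / 0.707 = 7.661 mm → use 8 mm.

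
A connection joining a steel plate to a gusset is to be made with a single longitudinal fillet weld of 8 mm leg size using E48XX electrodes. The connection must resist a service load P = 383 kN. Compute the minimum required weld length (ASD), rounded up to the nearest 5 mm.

E48XX → F_EXX = 480 MPa.
Throat t_e = 0.707 × 8 = 5.656 mm.
r_n/Ω = (0.6 × 480 × 5.656) / 2.0 = 814.5 N/mm = 0.8145 kN/mm.
L_req = P / (r_n/Ω) = 383 / 0.8145 = 470.2 mm total.
Round up → use L = 475 mm.

L = 475 mm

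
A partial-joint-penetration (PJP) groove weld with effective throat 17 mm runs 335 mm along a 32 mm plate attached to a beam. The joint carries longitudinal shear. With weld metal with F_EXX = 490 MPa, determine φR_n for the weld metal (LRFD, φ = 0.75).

φR_n ≈ 1260 kN

Effective throat (given) t_e = 17 mm.
A_we = 17 × 335 = 5695 mm².
F_nw = 0.6 F_EXX = 294 MPa.
φR_n = 0.75 × 294 × 5695 × 10⁻³ = 1256 kN.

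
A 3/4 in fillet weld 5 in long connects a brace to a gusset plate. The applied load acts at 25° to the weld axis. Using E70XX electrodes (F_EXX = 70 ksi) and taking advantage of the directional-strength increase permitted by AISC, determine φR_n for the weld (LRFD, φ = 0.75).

t_e = 0.707 × 0.75 = 0.5302 in; A_we = 0.5302 × 5 = 2.651 in².
Directional factor: 1.0 + 0.5 sin^1.5(25°) = 1.137.
F_nw = 0.6 × 70 × 1.137 = 47.77 ksi.
φR_n = 0.75 × 47.77 × 2.651 = 94.99 kips.

φR_n ≈ 95 kips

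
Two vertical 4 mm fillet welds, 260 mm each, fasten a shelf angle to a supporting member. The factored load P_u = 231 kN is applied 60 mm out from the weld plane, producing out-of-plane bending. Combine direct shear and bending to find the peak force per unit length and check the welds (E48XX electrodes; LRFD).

f_max ≈ 759 N/mm; NOT adequate

E48XX → F_EXX = 480 MPa.
L_w = 2 × 260 = 520 mm; section modulus (unit throat) S = 2 × L²/6 = 22530 mm².
Direct shear f_v = P/L_w = 231×10³/520 = 444.2 N/mm.
Moment M = P × e = 231×10³ × 60 = 13860000 N·mm; bending f_b = M/S = 615.1 N/mm.
f_max = √(f_v² + f_b²) = √(444.2² + 615.1²) = 758.7 N/mm.
φr_n = 0.75 × 0.6 × 480 × (0.707 × 4) = 610.8 N/mm → NOT adequate.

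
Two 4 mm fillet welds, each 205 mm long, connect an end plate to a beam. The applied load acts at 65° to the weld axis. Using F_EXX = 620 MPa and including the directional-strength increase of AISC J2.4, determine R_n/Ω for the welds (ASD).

t_e = 0.707 × 4 = 2.828 mm; A_we = 2.828 × 410 = 1159 mm².
Directional factor: 1.0 + 0.5 sin^1.5(65°) = 1.431.
F_nw = 0.6 × 620 × 1.431 = 532.5 MPa.
R_n/Ω = (532.5 × 1159) / 2.0 × 10⁻³ = 308.7 kN.

R_n/Ω ≈ 309 kN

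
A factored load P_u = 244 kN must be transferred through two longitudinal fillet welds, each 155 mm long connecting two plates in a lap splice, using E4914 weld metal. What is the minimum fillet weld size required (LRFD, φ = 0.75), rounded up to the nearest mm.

E49XX → F_EXX = 490 MPa.
Total weld length L = 310 mm.
Required throat t_e = P_u / (φ × 0.6 F_EXX × L) = 244 / (0.75 × 0.6 × 490 × 310 × 10⁻³) = 3.57 mm.
Required leg w = t_e / 0.707 = 5.049 mm → use 6 mm.

w = 6 mm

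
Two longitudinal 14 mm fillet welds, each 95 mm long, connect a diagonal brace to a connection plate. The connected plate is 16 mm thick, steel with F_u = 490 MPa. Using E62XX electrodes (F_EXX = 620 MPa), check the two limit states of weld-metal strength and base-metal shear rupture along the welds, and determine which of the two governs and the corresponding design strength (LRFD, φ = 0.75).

t_e = 0.707 × 14 = 9.898 mm; L = 190 mm.
Weld metal: φR_n = 0.75 × 0.6 × 620 × 9.898 × 190 × 10⁻³ = 524.7 kN.
Base metal (shear rupture): φR_n = 0.75 × 0.6 × 490 × 16 × 190 × 10⁻³ = 670.3 kN.
Governing: weld metal.

φR_n ≈ 525 kN (weld metal governs)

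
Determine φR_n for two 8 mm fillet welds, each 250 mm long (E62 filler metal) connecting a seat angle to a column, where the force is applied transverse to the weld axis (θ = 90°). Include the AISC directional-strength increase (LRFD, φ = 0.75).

φR_n ≈ 1180 kN

E62XX → F_EXX = 620 MPa.
t_e = 0.707 × 8 = 5.656 mm; A_we = 5.656 × 500 = 2828 mm².
Directional factor: 1.0 + 0.5 sin^1.5(90°) = 1.5.
F_nw = 0.6 × 620 × 1.5 = 558 MPa.
φR_n = 0.75 × 558 × 2828 × 10⁻³ = 1184 kN.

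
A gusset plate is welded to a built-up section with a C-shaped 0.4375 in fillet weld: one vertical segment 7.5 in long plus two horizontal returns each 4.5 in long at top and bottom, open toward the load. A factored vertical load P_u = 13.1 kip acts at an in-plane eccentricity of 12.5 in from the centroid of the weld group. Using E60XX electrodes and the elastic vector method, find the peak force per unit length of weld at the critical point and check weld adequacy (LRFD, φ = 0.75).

E60XX → F_EXX = 60 ksi.
Total weld length L_w = 16.5 in. Treat welds as unit-width lines.
Centroid: x̄ = 2×4.5×2.25 / 16.5 = 1.227 in from the vertical weld.
Polar moment about centroid: J = I_x + I_y = [7.5³/12 + 2×4.5×3.75²] + [7.5×1.227² + 2(4.5³/12 + 4.5×1.023²)] = 197.6 in³.
Direct shear f_v = P/L_w = 13.1 / 16.5 = 0.7939 kip/in (vertical).
Torsion M = P·e = 13.1 × 12.5 = 163.75 kip·in.
Critical point at (x, y) = (3.273, 3.75) from centroid. f_tx = M·y/J = 3.107 kip/in; f_ty = M·x/J = 2.712 kip/in.
Resultant f_max = √[f_tx² + (f_v + f_ty)²] = √[3.107² + (0.7939 + 2.712)²] = 4.685 kip/in.
Capacity per unit length: φr_n = 0.75 × 0.6 × 60 × (0.707 × 0.4375) = 8.351 kip/in.
4.685 ≤ 8.351 → adequate.

f_max ≈ 4.68 kip/in; adequate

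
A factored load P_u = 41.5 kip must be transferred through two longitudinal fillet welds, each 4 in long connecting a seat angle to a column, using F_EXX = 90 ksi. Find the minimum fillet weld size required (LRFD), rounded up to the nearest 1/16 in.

w = 3/16 in

Total weld length L = 8 in.
Required throat t_e = P_u / (φ × 0.6 F_EXX × L) = 41.5 / (0.75 × 0.6 × 90 × 8) = 0.1281 in.
Required leg w = t_e / 0.707 = 0.1812 in → use 3/16 in.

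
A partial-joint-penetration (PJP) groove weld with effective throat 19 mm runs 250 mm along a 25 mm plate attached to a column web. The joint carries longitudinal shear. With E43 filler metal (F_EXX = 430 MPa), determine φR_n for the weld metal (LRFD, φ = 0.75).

φR_n ≈ 919 kN

Effective throat (given) t_e = 19 mm.
A_we = 19 × 250 = 4750 mm².
F_nw = 0.6 F_EXX = 258 MPa.
φR_n = 0.75 × 258 × 4750 × 10⁻³ = 919.1 kN.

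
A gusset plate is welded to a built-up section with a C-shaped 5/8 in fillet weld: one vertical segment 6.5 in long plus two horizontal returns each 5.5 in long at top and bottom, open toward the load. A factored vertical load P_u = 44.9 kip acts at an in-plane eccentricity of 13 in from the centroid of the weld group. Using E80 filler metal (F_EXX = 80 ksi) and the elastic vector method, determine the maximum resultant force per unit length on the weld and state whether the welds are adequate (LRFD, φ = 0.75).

f_max ≈ 16.7 kip/in; NOT adequate

Total weld length L_w = 17.5 in. Treat welds as unit-width lines.
Centroid: x̄ = 2×5.5×2.75 / 17.5 = 1.729 in from the vertical weld.
Polar moment about centroid: J = I_x + I_y = [6.5³/12 + 2×5.5×3.25²] + [6.5×1.729² + 2(5.5³/12 + 5.5×1.021²)] = 197.7 in³.
Direct shear f_v = P/L_w = 44.9 / 17.5 = 2.566 kip/in (vertical).
Torsion M = P·e = 44.9 × 13 = 583.7 kip·in.
Critical point at (x, y) = (3.771, 3.25) from centroid. f_tx = M·y/J = 9.595 kip/in; f_ty = M·x/J = 11.13 kip/in.
Resultant f_max = √[f_tx² + (f_v + f_ty)²] = √[9.595² + (2.566 + 11.13)²] = 16.73 kip/in.
Capacity per unit length: φr_n = 0.75 × 0.6 × 80 × (0.707 × 0.625) = 15.91 kip/in.
16.73 > 15.91 → NOT adequate.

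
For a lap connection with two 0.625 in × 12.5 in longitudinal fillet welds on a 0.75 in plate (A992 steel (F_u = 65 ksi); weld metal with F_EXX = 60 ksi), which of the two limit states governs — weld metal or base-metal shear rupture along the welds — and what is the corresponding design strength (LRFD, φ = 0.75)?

t_e = 0.707 × 0.625 = 0.4419 in; L = 25 in.
Weld metal: φR_n = 0.75 × 0.6 × 60 × 0.4419 × 25 = 298.3 kips.
Base metal (shear rupture): φR_n = 0.75 × 0.6 × 65 × 0.75 × 25 = 548.4 kips.
Governing: weld metal.

φR_n ≈ 298 kips (weld metal governs)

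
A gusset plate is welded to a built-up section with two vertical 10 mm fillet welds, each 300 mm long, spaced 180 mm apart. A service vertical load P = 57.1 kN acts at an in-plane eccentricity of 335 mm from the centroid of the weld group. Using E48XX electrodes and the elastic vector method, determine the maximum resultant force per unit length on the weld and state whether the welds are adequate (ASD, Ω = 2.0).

f_max ≈ 415 N/mm; adequate

E48XX → F_EXX = 480 MPa.
Total weld length L_w = 600 mm. Treat welds as unit-width lines.
Polar moment about centroid: J = 2[d³/12 + d(b/2)²] = 2[300³/12 + 300×90²] = 9360000 mm³.
Direct shear f_v = P/L_w = 57.1×10³ / 600 = 95.17 N/mm (vertical).
Torsion M = P·e = 57.1×10³ × 335 = 19128000 N·mm.
Critical point at (x, y) = (90, 150) from centroid. f_tx = M·y/J = 306.5 N/mm; f_ty = M·x/J = 183.9 N/mm.
Resultant f_max = √[f_tx² + (f_v + f_ty)²] = √[306.5² + (95.17 + 183.9)²] = 414.6 N/mm.
Capacity per unit length: r_n/Ω = (1/2.0) × 0.6 × 480 × (0.707 × 10) = 1018 N/mm.
414.6 ≤ 1018 → adequate.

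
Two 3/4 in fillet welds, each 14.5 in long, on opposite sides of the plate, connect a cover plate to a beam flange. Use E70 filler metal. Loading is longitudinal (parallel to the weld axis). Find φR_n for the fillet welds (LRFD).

φR_n ≈ 484 kips

E70XX → F_EXX = 70 ksi.
Effective throat t_e = 0.707 × 0.75 = 0.5302 in.
Total length L = 29 in; A_we = 0.5302 × 29 = 15.38 in².
F_nw = 0.6 F_EXX = 0.6 × 70 = 42 ksi.
φR_n = 0.75 × 42 × 15.38 = 484.4 kips.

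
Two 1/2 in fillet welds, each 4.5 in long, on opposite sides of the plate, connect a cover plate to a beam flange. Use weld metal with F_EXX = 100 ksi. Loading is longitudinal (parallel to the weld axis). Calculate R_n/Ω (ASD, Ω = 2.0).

R_n/Ω ≈ 95.4 kips

Effective throat t_e = 0.707 × 0.5 = 0.3535 in.
Total length L = 9 in; A_we = 0.3535 × 9 = 3.181 in².
F_nw = 0.6 F_EXX = 0.6 × 100 = 60 ksi.
R_n = 60 × 3.181 = 190.9 kips; R_n/Ω = 190.9/2.0 = 95.44 kips.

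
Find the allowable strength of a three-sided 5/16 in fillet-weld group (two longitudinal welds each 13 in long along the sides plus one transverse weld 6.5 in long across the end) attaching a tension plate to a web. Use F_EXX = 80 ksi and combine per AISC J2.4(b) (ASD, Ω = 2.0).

t_e = 0.707 × 0.3125 = 0.2209 in.
R_nwl = 0.6 × 80 × 0.2209 × 26 = 275.7 kips (longitudinal, 2 welds).
R_nwt = 0.6 × 80 × 0.2209 × 6.5 = 68.93 kips (transverse, base value).
(i) R_nwl + R_nwt = 344.7 kips; (ii) 0.85 R_nwl + 1.5 R_nwt = 337.8 kips.
R_n = max = 344.7 kips [governs: (i)]; R_n/Ω = 172.3 kips.

R_n/Ω ≈ 172 kips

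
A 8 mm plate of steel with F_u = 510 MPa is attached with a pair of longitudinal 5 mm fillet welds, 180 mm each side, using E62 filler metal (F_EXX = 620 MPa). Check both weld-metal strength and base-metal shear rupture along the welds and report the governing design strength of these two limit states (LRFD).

t_e = 0.707 × 5 = 3.535 mm; L = 360 mm.
Weld metal: φR_n = 0.75 × 0.6 × 620 × 3.535 × 360 × 10⁻³ = 355.1 kN.
Base metal (shear rupture): φR_n = 0.75 × 0.6 × 510 × 8 × 360 × 10⁻³ = 661 kN.
Governing: weld metal.

φR_n ≈ 355 kN (weld metal governs)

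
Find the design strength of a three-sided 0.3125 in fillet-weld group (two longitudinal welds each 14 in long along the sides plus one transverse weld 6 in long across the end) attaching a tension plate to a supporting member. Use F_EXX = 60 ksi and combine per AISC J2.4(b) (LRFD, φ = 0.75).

φR_n ≈ 203 kip

t_e = 0.707 × 0.3125 = 0.2209 in.
R_nwl = 0.6 × 60 × 0.2209 × 28 = 222.7 kip (longitudinal, 2 welds).
R_nwt = 0.6 × 60 × 0.2209 × 6 = 47.72 kip (transverse, base value).
(i) R_nwl + R_nwt = 270.4 kip; (ii) 0.85 R_nwl + 1.5 R_nwt = 260.9 kip.
R_n = max = 270.4 kip [governs: (i)]; φR_n = 202.8 kip.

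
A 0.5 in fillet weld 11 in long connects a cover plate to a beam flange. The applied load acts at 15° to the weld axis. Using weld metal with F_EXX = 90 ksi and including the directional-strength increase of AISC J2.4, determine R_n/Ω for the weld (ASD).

R_n/Ω ≈ 112 kips

t_e = 0.707 × 0.5 = 0.3535 in; A_we = 0.3535 × 11 = 3.888 in².
Directional factor: 1.0 + 0.5 sin^1.5(15°) = 1.066.
F_nw = 0.6 × 90 × 1.066 = 57.56 ksi.
R_n/Ω = (57.56 × 3.888) / 2.0 = 111.9 kips.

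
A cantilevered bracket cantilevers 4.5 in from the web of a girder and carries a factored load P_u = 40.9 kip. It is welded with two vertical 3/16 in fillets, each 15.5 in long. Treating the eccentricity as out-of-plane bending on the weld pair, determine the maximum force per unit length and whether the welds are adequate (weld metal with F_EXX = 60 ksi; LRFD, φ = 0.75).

L_w = 2 × 15.5 = 31 in; section modulus (unit throat) S = 2 × L²/6 = 80.08 in².
Direct shear f_v = P/L_w = 40.9/31 = 1.319 kip/in.
Moment M = P × e = 40.9 × 4.5 = 184.05 kip·in; bending f_b = M/S = 2.298 kip/in.
f_max = √(f_v² + f_b²) = √(1.319² + 2.298²) = 2.65 kip/in.
φr_n = 0.75 × 0.6 × 60 × (0.707 × 0.1875) = 3.579 kip/in → adequate.

f_max ≈ 2.65 kip/in; adequate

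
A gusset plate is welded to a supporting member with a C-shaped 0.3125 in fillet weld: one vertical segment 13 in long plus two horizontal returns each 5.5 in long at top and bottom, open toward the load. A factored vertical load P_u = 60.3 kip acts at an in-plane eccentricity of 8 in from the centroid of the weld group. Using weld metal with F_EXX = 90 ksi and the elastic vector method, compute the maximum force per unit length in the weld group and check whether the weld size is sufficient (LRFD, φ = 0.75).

f_max ≈ 6.9 kip/in; adequate

Total weld length L_w = 24 in. Treat welds as unit-width lines.
Centroid: x̄ = 2×5.5×2.75 / 24 = 1.26 in from the vertical weld.
Polar moment about centroid: J = I_x + I_y = [13³/12 + 2×5.5×6.5²] + [13×1.26² + 2(5.5³/12 + 5.5×1.49²)] = 720.6 in³.
Direct shear f_v = P/L_w = 60.3 / 24 = 2.512 kip/in (vertical).
Torsion M = P·e = 60.3 × 8 = 482.4 kip·in.
Critical point at (x, y) = (4.24, 6.5) from centroid. f_tx = M·y/J = 4.351 kip/in; f_ty = M·x/J = 2.838 kip/in.
Resultant f_max = √[f_tx² + (f_v + f_ty)²] = √[4.351² + (2.512 + 2.838)²] = 6.897 kip/in.
Capacity per unit length: φr_n = 0.75 × 0.6 × 90 × (0.707 × 0.3125) = 8.948 kip/in.
6.897 ≤ 8.948 → adequate.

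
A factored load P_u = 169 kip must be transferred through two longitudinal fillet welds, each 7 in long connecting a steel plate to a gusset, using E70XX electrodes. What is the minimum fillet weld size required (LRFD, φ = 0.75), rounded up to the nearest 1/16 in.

E70XX → F_EXX = 70 ksi.
Total weld length L = 14 in.
Required throat t_e = P_u / (φ × 0.6 F_EXX × L) = 169 / (0.75 × 0.6 × 70 × 14) = 0.3832 in.
Required leg w = t_e / 0.707 = 0.542 in → use 9/16 in.

w = 9/16 in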